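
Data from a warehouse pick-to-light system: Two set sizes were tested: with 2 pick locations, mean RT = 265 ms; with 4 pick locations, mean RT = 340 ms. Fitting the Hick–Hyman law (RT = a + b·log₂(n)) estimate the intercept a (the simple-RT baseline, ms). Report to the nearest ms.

The slope on a log₂ axis is (340 − 265) / (2 − 1) = 75 ms/bit.
a = RT₁ − b·log₂ n₁ = 265 − 75 × 1 = 190.000 ms.

190 ms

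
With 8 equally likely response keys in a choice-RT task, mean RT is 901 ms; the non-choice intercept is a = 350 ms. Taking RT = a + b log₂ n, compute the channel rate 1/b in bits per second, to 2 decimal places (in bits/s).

Choice component = 901 − 350 = 551 ms over log₂(8) = 3 bits.
b = 551 / 3 = 183.667 ms/bit, so 1/b = 5.445 bits/s.

5.44 bits/s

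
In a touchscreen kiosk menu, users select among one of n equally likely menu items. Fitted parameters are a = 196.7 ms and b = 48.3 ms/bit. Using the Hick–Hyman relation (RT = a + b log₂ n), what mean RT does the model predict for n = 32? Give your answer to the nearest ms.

438 ms

log₂(32) = 5 bits, so RT = 196.7 + 48.3 × 5 ≈ 438.200 ms.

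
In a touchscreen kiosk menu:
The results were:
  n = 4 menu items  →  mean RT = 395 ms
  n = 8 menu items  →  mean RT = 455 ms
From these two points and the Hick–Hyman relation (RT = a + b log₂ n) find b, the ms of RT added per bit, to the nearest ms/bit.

60 ms/bit

b = (RT₂ − RT₁)/(log₂ n₂ − log₂ n₁) = (455 − 395)/(3 − 2) = 60 ms/bit.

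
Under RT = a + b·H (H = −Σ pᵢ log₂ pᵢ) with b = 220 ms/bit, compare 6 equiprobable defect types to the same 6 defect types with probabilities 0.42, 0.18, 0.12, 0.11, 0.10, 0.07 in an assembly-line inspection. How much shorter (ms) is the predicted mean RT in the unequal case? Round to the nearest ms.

65 ms

Equiprobable entropy H₀ = log₂ 6 = 2.5850 bits.
Skewed entropy H = −Σ pᵢ log₂ pᵢ = 2.2891 bits.
ΔRT = b·(H₀ − H) = 220 × 0.2959 = 65.10 ms.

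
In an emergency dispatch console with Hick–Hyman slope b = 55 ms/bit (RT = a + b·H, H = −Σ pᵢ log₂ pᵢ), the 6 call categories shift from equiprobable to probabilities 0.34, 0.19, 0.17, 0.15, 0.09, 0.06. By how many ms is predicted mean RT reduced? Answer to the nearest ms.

The RT saving is b·ΔH. Equiprobable H₀ = log₂(6) = 2.5850 bits; with the given probabilities H = 2.3857 bits.
b·(H₀ − H) = 55 × (2.5850 − 2.3857) = 10.96 ms.

11 ms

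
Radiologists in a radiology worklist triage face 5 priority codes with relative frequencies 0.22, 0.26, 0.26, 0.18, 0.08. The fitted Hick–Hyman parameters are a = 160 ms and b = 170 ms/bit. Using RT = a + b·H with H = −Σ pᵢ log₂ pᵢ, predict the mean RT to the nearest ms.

539 ms

H = 0.22·log₂(1/0.22) + 0.26·log₂(1/0.26) + 0.26·log₂(1/0.26) + 0.18·log₂(1/0.18) + 0.08·log₂(1/0.08) = 2.2280 bits.
RT = 160 + 170 × 2.2280 = 538.75 ms.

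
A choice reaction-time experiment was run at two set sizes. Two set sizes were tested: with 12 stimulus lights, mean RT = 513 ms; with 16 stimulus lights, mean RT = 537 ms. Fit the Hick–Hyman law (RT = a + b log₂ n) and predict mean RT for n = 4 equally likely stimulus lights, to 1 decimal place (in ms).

RT is linear in log₂ n, so two points fix the line:
  b = (537 − 513) / (log₂ 16 − log₂ 12) = 24 / (4 − 3.5850) = 57.826 ms/bit
  a = 513 − 57.826 × 3.5850 = 305.696 ms
Then RT(4) = 305.696 + 57.826 × log₂ 4 = 305.696 + 57.826 × 2 ≈ 421.348 ms.

421.3 ms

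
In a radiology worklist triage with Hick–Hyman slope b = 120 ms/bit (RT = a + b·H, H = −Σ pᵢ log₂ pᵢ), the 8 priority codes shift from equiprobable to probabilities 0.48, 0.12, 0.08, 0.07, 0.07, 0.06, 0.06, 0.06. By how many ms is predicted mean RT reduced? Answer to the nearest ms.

68 ms

The RT saving is b·ΔH. Equiprobable H₀ = log₂(8) = 3.0000 bits; with the given probabilities H = 2.4346 bits.
b·(H₀ − H) = 120 × (3.0000 − 2.4346) = 67.85 ms.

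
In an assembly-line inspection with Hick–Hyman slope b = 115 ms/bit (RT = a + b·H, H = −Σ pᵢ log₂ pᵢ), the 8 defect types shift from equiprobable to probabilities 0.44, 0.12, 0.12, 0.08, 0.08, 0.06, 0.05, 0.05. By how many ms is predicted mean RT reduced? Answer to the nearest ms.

56 ms

The RT saving is b·ΔH. Equiprobable H₀ = log₂(8) = 3.0000 bits; with the given probabilities H = 2.5140 bits.
b·(H₀ − H) = 115 × (3.0000 − 2.5140) = 55.89 ms.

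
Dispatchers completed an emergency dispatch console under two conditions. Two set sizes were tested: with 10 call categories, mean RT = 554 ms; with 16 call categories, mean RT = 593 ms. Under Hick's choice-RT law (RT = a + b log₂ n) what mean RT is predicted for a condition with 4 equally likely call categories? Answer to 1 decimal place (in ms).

Fit slope and intercept:
  b = (593 − 554) / (log₂ 16 − log₂ 10) = 39 / (4 − 3.3219) = 57.516 ms/bit
  a = 554 − 57.516 × 3.3219 = 362.936 ms
Then RT(4) = 362.936 + 57.516 × log₂ 4 = 362.936 + 57.516 × 2 ≈ 477.968 ms.

478.0 ms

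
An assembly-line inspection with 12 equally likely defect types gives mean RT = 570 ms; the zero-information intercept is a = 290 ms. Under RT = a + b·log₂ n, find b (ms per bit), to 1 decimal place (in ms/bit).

78.1 ms/bit

12 alternatives carry log₂ 12 = 3.5850 bits; the choice cost is 570 − 290 = 280 ms, so b = 280/3.5850 = 78.104 ms/bit.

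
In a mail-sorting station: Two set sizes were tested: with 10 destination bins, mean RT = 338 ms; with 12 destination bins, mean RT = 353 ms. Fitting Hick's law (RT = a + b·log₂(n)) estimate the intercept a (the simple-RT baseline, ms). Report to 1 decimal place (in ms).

The slope on a log₂ axis is (353 − 338) / (3.5850 − 3.3219) = 57.027 ms/bit.
a = RT₁ − b·log₂ n₁ = 338 − 57.027 × 3.3219 = 148.561 ms.

148.6 ms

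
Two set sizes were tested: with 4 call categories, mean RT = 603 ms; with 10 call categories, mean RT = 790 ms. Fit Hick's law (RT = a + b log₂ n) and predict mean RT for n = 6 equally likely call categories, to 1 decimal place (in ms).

RT is linear in log₂ n, so two points fix the line:
  b = (790 − 603) / (log₂ 10 − log₂ 4) = 187 / (3.3219 − 2) = 141.460 ms/bit
  a = 603 − 141.460 × 2 = 320.080 ms
Then RT(6) = 320.080 + 141.460 × log₂ 6 = 320.080 + 141.460 × 2.5850 ≈ 685.749 ms.

685.7 ms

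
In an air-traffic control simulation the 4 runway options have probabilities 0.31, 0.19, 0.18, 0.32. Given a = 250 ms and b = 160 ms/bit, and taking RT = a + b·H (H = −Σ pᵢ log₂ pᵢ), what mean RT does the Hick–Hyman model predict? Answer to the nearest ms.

562 ms

Entropy contributions −pᵢ log₂ pᵢ: 0.5238, 0.4552, 0.4453, 0.5260; sum H = 1.9504 bits.
RT = a + bH = 250 + 160·1.9504 = 562.06 ms.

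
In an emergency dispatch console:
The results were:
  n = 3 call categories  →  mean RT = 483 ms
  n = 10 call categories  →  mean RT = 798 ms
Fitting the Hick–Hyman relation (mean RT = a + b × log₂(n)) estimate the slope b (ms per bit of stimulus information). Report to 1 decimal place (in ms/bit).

The slope on a log₂ axis is (798 − 483) / (3.3219 − 1.5850) = 181.351 ms/bit.

181.4 ms/bit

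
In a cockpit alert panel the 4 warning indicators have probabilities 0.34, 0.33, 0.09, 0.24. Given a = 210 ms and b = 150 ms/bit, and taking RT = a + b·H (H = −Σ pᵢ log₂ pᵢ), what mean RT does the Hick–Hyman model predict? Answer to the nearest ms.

Entropy contributions −pᵢ log₂ pᵢ: 0.5292, 0.5278, 0.3127, 0.4941; sum H = 1.8638 bits.
RT = a + bH = 210 + 150·1.8638 = 489.57 ms.

490 ms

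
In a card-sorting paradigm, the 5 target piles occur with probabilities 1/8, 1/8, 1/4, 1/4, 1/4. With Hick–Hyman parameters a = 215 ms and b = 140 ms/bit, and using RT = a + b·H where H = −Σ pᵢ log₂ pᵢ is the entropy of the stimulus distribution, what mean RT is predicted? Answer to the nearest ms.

H = −Σ pᵢ log₂ pᵢ = 0.125·3 + 0.125·3 + 0.25·2 + 0.25·2 + 0.25·2 = 2.250 bits.
RT = 215 + 140 × 2.250 = 530.00 ms.

530 ms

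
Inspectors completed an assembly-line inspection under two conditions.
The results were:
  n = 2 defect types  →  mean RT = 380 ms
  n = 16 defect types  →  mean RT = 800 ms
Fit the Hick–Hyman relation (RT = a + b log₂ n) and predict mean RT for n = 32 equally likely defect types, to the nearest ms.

RT is linear in log₂ n, so two points fix the line:
  b = (800 − 380) / (log₂ 16 − log₂ 2) = 420 / (4 − 1) = 140 ms/bit
  a = 380 − 140 × 1 = 240 ms
Then RT(32) = 240 + 140 × log₂ 32 = 240 + 140 × 5 ≈ 940.000 ms.

940 ms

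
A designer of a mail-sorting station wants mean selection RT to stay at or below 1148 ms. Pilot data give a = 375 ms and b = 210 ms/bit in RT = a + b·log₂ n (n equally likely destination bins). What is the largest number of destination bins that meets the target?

210·log₂ n ≤ 1148 − 375 = 773, giving log₂ n ≤ 3.6810 and n ≤ 12.826. The largest whole number is 12.

12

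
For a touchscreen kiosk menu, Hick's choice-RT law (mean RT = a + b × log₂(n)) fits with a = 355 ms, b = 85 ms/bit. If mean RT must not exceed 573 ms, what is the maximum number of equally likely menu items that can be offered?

5

Information budget: (573 − 355)/85 = 2.5647 bits, so n ≤ 2^2.5647 = 5.916 → at most 5.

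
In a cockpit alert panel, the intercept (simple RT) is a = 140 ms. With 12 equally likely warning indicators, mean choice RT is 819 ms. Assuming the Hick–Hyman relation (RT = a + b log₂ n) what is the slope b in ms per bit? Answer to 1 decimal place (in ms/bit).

189.4 ms/bit

log₂(12) = 3.5850 bits.
b = (RT − a)/log₂ n = (819 − 140) / 3.5850 = 189.402 ms/bit.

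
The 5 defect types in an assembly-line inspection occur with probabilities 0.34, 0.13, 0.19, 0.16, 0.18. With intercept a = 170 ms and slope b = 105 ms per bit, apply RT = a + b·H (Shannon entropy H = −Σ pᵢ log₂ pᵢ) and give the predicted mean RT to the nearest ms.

405 ms

Entropy contributions −pᵢ log₂ pᵢ: 0.5292, 0.3826, 0.4552, 0.4230, 0.4453; sum H = 2.2354 bits.
RT = a + bH = 170 + 105·2.2354 = 404.71 ms.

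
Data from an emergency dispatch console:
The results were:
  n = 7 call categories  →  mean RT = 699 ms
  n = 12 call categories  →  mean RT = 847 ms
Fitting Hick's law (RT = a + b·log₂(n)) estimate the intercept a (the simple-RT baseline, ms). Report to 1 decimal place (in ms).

164.7 ms

Slope: b = (847 − 699) / (log₂ 12 − log₂ 7) = 148/0.7776 = 190.327 ms/bit.
a = RT₁ − b·log₂ n₁ = 699 − 190.327 × 2.8074 = 164.684 ms.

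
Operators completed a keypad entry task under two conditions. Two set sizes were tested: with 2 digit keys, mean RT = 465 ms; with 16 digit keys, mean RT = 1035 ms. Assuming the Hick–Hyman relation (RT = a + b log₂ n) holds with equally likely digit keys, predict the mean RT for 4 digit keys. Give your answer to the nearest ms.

RT is linear in log₂ n, so two points fix the line:
  b = (1035 − 465) / (log₂ 16 − log₂ 2) = 570 / (4 − 1) = 190 ms/bit
  a = 465 − 190 × 1 = 275 ms
Then RT(4) = 275 + 190 × log₂ 4 = 275 + 190 × 2 ≈ 655.000 ms.

655 ms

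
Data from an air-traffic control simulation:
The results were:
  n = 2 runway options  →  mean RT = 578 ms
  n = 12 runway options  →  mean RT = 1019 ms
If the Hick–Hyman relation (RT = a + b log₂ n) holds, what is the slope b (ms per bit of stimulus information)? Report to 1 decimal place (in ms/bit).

Slope: b = (1019 − 578) / (log₂ 12 − log₂ 2) = 441/2.5850 = 170.602 ms/bit.

170.6 ms/bit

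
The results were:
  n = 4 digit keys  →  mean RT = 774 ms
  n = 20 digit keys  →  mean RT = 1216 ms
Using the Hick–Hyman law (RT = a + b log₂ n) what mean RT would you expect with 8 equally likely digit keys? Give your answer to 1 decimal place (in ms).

964.4 ms

Fit slope and intercept:
  b = (1216 − 774) / (log₂ 20 − log₂ 4) = 442 / (4.3219 − 2) = 190.359 ms/bit
  a = 774 − 190.359 × 2 = 393.282 ms
Then RT(8) = 393.282 + 190.359 × log₂ 8 = 393.282 + 190.359 × 3 ≈ 964.359 ms.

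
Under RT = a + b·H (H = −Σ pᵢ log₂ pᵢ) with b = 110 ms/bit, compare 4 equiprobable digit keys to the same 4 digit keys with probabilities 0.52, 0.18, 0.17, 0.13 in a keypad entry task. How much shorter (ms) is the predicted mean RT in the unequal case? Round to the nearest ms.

The RT saving is b·ΔH. Equiprobable H₀ = log₂(4) = 2.0000 bits; with the given probabilities H = 1.7531 bits.
b·(H₀ − H) = 110 × (2.0000 − 1.7531) = 27.16 ms.

27 ms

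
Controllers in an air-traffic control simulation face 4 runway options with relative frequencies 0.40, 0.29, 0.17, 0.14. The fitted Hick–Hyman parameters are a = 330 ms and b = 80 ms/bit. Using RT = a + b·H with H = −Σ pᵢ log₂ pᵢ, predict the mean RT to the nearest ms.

480 ms

Entropy contributions −pᵢ log₂ pᵢ: 0.5288, 0.5179, 0.4346, 0.3971; sum H = 1.8784 bits.
RT = a + bH = 330 + 80·1.8784 = 480.27 ms.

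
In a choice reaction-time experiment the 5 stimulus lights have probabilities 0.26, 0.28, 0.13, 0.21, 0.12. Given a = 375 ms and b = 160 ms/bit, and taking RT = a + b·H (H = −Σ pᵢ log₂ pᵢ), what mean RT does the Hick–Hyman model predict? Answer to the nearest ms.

734 ms

H = 0.26·log₂(1/0.26) + 0.28·log₂(1/0.28) + 0.13·log₂(1/0.13) + 0.21·log₂(1/0.21) + 0.12·log₂(1/0.12) = 2.2420 bits.
RT = 375 + 160 × 2.2420 = 733.73 ms.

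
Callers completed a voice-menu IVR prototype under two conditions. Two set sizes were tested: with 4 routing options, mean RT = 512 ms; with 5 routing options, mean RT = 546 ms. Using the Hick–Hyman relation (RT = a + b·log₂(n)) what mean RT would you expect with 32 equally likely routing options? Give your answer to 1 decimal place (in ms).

Solve the two-equation system in a and b:
  b = (546 − 512) / (log₂ 5 − log₂ 4) = 34 / (2.3219 − 2) = 105.614 ms/bit
  a = 512 − 105.614 × 2 = 300.773 ms
Then RT(32) = 300.773 + 105.614 × log₂ 32 = 300.773 + 105.614 × 5 ≈ 828.841 ms.

828.8 ms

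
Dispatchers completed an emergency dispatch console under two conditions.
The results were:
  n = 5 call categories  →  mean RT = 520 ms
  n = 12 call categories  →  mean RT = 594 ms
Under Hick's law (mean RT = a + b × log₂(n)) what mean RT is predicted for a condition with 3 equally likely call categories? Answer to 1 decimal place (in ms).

476.8 ms

RT is linear in log₂ n, so two points fix the line:
  b = (594 − 520) / (log₂ 12 − log₂ 5) = 74 / (3.5850 − 2.3219) = 58.589 ms/bit
  a = 520 − 58.589 × 2.3219 = 383.960 ms
Then RT(3) = 383.960 + 58.589 × log₂ 3 = 383.960 + 58.589 × 1.5850 ≈ 476.822 ms.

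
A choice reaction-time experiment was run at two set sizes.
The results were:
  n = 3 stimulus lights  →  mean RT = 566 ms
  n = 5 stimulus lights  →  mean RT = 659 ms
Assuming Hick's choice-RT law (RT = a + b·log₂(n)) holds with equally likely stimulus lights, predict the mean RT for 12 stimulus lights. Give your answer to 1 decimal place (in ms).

818.4 ms

With log₂ n on the abscissa the relation is linear; from the two conditions:
  b = (659 − 566) / (log₂ 5 − log₂ 3) = 93 / (2.3219 − 1.5850) = 126.193 ms/bit
  a = 566 − 126.193 × 1.5850 = 365.989 ms
Then RT(12) = 365.989 + 126.193 × log₂ 12 = 365.989 + 126.193 × 3.5850 ≈ 818.386 ms.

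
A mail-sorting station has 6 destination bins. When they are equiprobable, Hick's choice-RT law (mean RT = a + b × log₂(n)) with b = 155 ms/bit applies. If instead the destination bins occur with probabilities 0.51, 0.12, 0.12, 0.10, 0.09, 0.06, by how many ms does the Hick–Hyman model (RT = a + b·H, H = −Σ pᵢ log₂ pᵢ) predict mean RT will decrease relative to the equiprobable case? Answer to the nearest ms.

Equiprobable entropy H₀ = log₂ 6 = 2.5850 bits.
Skewed entropy H = −Σ pᵢ log₂ pᵢ = 2.1179 bits.
ΔRT = b·(H₀ − H) = 155 × 0.4670 = 72.39 ms.

72 ms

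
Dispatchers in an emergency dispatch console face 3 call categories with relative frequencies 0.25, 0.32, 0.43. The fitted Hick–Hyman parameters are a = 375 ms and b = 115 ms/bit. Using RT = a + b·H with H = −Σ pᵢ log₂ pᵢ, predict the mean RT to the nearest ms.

553 ms

H = 0.25·log₂(1/0.25) + 0.32·log₂(1/0.32) + 0.43·log₂(1/0.43) = 1.5496 bits.
RT = 375 + 115 × 1.5496 = 553.20 ms.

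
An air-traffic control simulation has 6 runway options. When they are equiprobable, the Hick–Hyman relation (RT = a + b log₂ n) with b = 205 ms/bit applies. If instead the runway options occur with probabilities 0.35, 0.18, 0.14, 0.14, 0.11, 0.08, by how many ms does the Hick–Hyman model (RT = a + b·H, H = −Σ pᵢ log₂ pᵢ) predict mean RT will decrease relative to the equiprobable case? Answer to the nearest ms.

36 ms

Equiprobable entropy H₀ = log₂ 6 = 2.5850 bits.
Skewed entropy H = −Σ pᵢ log₂ pᵢ = 2.4114 bits.
ΔRT = b·(H₀ − H) = 205 × 0.1735 = 35.58 ms.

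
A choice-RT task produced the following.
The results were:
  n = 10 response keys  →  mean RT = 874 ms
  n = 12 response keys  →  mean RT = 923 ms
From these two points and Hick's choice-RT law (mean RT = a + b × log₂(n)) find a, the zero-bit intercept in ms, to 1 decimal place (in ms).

The slope on a log₂ axis is (923 − 874) / (3.5850 − 3.3219) = 186.287 ms/bit.
a = RT₁ − b·log₂ n₁ = 874 − 186.287 × 3.3219 = 255.167 ms.

255.2 ms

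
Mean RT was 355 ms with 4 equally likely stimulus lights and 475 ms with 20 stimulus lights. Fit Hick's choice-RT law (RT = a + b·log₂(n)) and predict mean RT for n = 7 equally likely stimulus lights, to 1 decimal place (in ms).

Solve the two-equation system in a and b:
  b = (475 − 355) / (log₂ 20 − log₂ 4) = 120 / (4.3219 − 2) = 51.681 ms/bit
  a = 355 − 51.681 × 2 = 251.638 ms
Then RT(7) = 251.638 + 51.681 × log₂ 7 = 251.638 + 51.681 × 2.8074 ≈ 396.725 ms.

396.7 ms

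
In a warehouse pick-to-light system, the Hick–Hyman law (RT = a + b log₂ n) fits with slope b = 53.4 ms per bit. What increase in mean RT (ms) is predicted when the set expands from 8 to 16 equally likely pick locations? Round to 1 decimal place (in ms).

ΔRT = (a + b log₂ n₂) − (a + b log₂ n₁) = b·(log₂ n₂ − log₂ n₁).
log₂(16) − log₂(8) = log₂(16/8) = log₂(2) = 1.
ΔRT = 53.4 × 1.0000 = 53.400 ms.

53.4 ms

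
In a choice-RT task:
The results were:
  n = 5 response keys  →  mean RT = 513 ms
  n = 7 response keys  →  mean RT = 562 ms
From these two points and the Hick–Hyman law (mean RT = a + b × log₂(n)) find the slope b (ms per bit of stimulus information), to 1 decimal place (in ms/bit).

100.9 ms/bit

The slope on a log₂ axis is (562 − 513) / (2.8074 − 2.3219) = 100.942 ms/bit.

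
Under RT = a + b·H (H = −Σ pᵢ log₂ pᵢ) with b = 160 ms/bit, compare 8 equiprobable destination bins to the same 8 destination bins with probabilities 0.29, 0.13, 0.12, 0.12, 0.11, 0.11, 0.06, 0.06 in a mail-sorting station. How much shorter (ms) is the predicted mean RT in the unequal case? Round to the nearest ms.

28 ms

Equiprobable entropy H₀ = log₂ 8 = 3.0000 bits.
Skewed entropy H = −Σ pᵢ log₂ pᵢ = 2.8223 bits.
ΔRT = b·(H₀ − H) = 160 × 0.1777 = 28.43 ms.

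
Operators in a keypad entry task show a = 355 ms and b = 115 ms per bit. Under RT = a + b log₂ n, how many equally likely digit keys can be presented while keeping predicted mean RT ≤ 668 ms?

6

115·log₂ n ≤ 668 − 355 = 313, giving log₂ n ≤ 2.7217 and n ≤ 6.597. The largest whole number is 6.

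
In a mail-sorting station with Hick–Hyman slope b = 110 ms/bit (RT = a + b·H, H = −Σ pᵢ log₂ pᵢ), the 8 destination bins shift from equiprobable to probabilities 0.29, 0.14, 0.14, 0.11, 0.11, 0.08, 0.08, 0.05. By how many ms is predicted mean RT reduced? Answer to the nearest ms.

21 ms

The RT saving is b·ΔH. Equiprobable H₀ = log₂(8) = 3.0000 bits; with the given probabilities H = 2.8118 bits.
b·(H₀ − H) = 110 × (3.0000 − 2.8118) = 20.70 ms.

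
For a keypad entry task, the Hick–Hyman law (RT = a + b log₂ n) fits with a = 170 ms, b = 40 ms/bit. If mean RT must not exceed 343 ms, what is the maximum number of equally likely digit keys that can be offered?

20

Information budget: (343 − 170)/40 = 4.3250 bits, so n ≤ 2^4.3250 = 20.043 → at most 20.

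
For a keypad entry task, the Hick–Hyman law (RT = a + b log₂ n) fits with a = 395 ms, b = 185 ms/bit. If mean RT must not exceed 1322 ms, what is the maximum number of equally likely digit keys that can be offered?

32

185·log₂ n ≤ 1322 − 395 = 927, giving log₂ n ≤ 5.0108 and n ≤ 32.241. The largest whole number is 32.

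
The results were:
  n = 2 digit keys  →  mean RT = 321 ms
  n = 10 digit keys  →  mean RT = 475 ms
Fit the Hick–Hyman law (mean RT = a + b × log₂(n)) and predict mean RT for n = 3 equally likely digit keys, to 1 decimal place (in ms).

RT is linear in log₂ n, so two points fix the line:
  b = (475 − 321) / (log₂ 10 − log₂ 2) = 154 / (3.3219 − 1) = 66.324 ms/bit
  a = 321 − 66.324 × 1 = 254.676 ms
Then RT(3) = 254.676 + 66.324 × log₂ 3 = 254.676 + 66.324 × 1.5850 ≈ 359.797 ms.

359.8 ms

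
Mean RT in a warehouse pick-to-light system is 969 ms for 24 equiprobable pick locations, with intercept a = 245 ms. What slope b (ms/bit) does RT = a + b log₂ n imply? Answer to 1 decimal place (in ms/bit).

24 alternatives carry log₂ 24 = 4.5850 bits; the choice cost is 969 − 245 = 724 ms, so b = 724/4.5850 = 157.908 ms/bit.

157.9 ms/bit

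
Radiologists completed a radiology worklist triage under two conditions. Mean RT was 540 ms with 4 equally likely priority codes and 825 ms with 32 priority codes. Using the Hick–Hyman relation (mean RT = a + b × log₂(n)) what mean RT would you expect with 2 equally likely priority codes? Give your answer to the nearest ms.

Solve the two-equation system in a and b:
  b = (825 − 540) / (log₂ 32 − log₂ 4) = 285 / (5 − 2) = 95 ms/bit
  a = 540 − 95 × 2 = 350 ms
Then RT(2) = 350 + 95 × log₂ 2 = 350 + 95 × 1 ≈ 445.000 ms.

445 ms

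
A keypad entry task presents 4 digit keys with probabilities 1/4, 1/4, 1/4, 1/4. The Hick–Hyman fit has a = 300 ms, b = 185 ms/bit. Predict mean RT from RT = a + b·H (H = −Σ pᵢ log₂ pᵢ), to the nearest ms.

670 ms

H = −Σ pᵢ log₂ pᵢ = 0.25·2 + 0.25·2 + 0.25·2 + 0.25·2 = 2.000 bits.
RT = 300 + 185 × 2.000 = 670.00 ms.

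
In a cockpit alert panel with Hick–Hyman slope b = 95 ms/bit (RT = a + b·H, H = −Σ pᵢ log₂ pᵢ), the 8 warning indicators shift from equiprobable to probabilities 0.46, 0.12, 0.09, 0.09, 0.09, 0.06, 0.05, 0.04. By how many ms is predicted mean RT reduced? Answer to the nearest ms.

51 ms

Equiprobable entropy H₀ = log₂ 8 = 3.0000 bits.
Skewed entropy H = −Σ pᵢ log₂ pᵢ = 2.4657 bits.
ΔRT = b·(H₀ − H) = 95 × 0.5343 = 50.75 ms.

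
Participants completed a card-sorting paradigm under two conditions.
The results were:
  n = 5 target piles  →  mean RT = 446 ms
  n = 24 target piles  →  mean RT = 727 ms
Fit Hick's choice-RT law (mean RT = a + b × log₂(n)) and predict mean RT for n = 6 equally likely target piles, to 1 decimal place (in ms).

With log₂ n on the abscissa the relation is linear; from the two conditions:
  b = (727 − 446) / (log₂ 24 − log₂ 5) = 281 / (4.5850 − 2.3219) = 124.170 ms/bit
  a = 446 − 124.170 × 2.3219 = 157.687 ms
Then RT(6) = 157.687 + 124.170 × log₂ 6 = 157.687 + 124.170 × 2.5850 ≈ 478.661 ms.

478.7 ms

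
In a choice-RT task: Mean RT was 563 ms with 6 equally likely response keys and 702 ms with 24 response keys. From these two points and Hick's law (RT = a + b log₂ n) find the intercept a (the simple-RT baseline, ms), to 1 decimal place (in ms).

383.3 ms

Slope: b = (702 − 563) / (log₂ 24 − log₂ 6) = 139/2.0000 = 69.500 ms/bit.
Intercept: a = 563 − 69.500·log₂(6) = 383.345 ms.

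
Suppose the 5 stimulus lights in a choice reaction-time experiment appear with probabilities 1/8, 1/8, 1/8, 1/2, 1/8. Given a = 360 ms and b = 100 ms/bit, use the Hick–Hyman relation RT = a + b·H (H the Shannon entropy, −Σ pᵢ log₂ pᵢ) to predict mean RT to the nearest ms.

Each term −pᵢ log₂ pᵢ: 0.125·3 + 0.125·3 + 0.125·3 + 0.5·1 + 0.125·3; summed, H = 2.000 bits.
Mean RT = a + bH = 360 + 100·2.000 = 560.00 ms.

560 ms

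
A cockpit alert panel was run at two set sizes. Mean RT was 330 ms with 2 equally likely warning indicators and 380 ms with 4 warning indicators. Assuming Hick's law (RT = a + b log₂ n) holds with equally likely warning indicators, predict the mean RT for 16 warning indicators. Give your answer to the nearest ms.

Solve the two-equation system in a and b:
  b = (380 − 330) / (log₂ 4 − log₂ 2) = 50 / (2 − 1) = 50 ms/bit
  a = 330 − 50 × 1 = 280 ms
Then RT(16) = 280 + 50 × log₂ 16 = 280 + 50 × 4 ≈ 480.000 ms.

480 ms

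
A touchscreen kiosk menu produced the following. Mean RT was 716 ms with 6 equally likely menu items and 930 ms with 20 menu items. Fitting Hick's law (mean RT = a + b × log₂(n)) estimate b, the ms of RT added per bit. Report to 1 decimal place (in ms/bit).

123.2 ms/bit

Slope: b = (930 − 716) / (log₂ 20 − log₂ 6) = 214/1.7370 = 123.203 ms/bit.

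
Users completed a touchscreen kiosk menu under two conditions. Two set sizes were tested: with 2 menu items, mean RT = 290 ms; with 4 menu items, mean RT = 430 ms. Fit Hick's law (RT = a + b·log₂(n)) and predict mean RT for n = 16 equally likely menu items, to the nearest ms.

710 ms

Fit slope and intercept:
  b = (430 − 290) / (log₂ 4 − log₂ 2) = 140 / (2 − 1) = 140 ms/bit
  a = 290 − 140 × 1 = 150 ms
Then RT(16) = 150 + 140 × log₂ 16 = 150 + 140 × 4 ≈ 710.000 ms.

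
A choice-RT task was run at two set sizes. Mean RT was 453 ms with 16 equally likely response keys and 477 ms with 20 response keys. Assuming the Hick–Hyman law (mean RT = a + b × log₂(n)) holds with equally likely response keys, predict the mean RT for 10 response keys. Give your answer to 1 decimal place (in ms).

With log₂ n on the abscissa the relation is linear; from the two conditions:
  b = (477 − 453) / (log₂ 20 − log₂ 16) = 24 / (4.3219 − 4) = 74.551 ms/bit
  a = 453 − 74.551 × 4 = 154.797 ms
Then RT(10) = 154.797 + 74.551 × log₂ 10 = 154.797 + 74.551 × 3.3219 ≈ 402.449 ms.

402.4 ms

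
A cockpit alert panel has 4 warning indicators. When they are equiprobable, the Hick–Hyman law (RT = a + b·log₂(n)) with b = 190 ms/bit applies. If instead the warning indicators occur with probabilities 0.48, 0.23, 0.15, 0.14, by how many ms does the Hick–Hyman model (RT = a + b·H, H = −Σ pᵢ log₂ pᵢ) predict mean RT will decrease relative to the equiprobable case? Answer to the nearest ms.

37 ms

Equiprobable entropy H₀ = log₂ 4 = 2.0000 bits.
Skewed entropy H = −Σ pᵢ log₂ pᵢ = 1.8036 bits.
ΔRT = b·(H₀ − H) = 190 × 0.1964 = 37.32 ms.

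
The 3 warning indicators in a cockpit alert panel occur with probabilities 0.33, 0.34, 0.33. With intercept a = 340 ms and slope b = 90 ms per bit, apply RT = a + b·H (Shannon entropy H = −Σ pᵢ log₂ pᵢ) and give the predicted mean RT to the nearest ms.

Entropy contributions −pᵢ log₂ pᵢ: 0.5278, 0.5292, 0.5278; sum H = 1.5848 bits.
RT = a + bH = 340 + 90·1.5848 = 482.63 ms.

483 ms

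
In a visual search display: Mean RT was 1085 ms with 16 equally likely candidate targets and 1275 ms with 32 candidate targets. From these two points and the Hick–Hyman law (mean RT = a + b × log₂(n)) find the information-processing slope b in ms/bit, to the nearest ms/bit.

190 ms/bit

Slope: b = (1275 − 1085) / (log₂ 32 − log₂ 16) = 190/1.0000 = 190 ms/bit.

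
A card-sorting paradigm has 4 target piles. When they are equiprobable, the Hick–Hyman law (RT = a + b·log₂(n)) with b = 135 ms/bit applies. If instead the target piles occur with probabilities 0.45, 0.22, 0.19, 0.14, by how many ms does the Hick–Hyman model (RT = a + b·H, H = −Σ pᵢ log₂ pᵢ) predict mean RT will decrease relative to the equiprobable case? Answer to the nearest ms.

The RT saving is b·ΔH. Equiprobable H₀ = log₂(4) = 2.0000 bits; with the given probabilities H = 1.8513 bits.
b·(H₀ − H) = 135 × (2.0000 − 1.8513) = 20.07 ms.

20 ms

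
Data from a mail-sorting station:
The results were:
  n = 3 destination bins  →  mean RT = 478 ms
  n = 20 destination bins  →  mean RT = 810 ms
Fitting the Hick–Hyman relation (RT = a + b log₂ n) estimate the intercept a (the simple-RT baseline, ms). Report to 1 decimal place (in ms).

The slope on a log₂ axis is (810 − 478) / (4.3219 − 1.5850) = 121.302 ms/bit.
a = RT₁ − b·log₂ n₁ = 478 − 121.302 × 1.5850 = 285.741 ms.

285.7 ms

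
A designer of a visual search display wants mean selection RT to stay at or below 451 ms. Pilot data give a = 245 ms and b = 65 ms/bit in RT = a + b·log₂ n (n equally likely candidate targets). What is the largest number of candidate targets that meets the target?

8

Set 245 + 65·log₂ n ≤ 451 → log₂ n ≤ (451 − 245)/65 = 3.1692.
So n ≤ 2^3.1692 = 8.996; the largest integer n is 8.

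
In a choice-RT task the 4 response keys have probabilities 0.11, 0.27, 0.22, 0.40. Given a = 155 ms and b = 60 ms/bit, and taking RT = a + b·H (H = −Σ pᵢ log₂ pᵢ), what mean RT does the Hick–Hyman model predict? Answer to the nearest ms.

Entropy contributions −pᵢ log₂ pᵢ: 0.3503, 0.5100, 0.4806, 0.5288; sum H = 1.8697 bits.
RT = a + bH = 155 + 60·1.8697 = 267.18 ms.

267 ms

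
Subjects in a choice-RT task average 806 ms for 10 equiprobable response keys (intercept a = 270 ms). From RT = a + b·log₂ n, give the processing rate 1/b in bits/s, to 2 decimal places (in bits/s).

b = (806 − 270)/log₂ 10 = 536/3.3219 = 161.352 ms per bit = 0.16135 s/bit; the reciprocal is 6.198 bits/s.

6.20 bits/s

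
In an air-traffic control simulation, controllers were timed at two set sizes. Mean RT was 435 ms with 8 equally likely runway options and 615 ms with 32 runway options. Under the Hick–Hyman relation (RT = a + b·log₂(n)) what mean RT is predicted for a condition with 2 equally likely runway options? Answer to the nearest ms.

255 ms

RT is linear in log₂ n, so two points fix the line:
  b = (615 − 435) / (log₂ 32 − log₂ 8) = 180 / (5 − 3) = 90 ms/bit
  a = 435 − 90 × 3 = 165 ms
Then RT(2) = 165 + 90 × log₂ 2 = 165 + 90 × 1 ≈ 255.000 ms.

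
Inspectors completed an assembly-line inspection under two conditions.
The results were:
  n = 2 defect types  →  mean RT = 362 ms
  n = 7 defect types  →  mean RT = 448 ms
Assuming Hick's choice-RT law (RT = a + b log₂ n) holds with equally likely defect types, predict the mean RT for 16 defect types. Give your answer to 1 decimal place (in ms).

504.8 ms

Solve the two-equation system in a and b:
  b = (448 − 362) / (log₂ 7 − log₂ 2) = 86 / (2.8074 − 1) = 47.583 ms/bit
  a = 362 − 47.583 × 1 = 314.417 ms
Then RT(16) = 314.417 + 47.583 × log₂ 16 = 314.417 + 47.583 × 4 ≈ 504.750 ms.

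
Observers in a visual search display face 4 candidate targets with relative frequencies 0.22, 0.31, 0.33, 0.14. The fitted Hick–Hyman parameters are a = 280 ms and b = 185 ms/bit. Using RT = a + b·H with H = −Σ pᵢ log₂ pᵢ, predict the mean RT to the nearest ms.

637 ms

Entropy contributions −pᵢ log₂ pᵢ: 0.4806, 0.5238, 0.5278, 0.3971; sum H = 1.9293 bits.
RT = a + bH = 280 + 185·1.9293 = 636.92 ms.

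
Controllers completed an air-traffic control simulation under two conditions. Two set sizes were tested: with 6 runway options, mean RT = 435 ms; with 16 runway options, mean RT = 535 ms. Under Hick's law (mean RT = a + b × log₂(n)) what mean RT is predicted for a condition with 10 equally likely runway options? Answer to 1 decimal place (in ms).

487.1 ms

Solve the two-equation system in a and b:
  b = (535 − 435) / (log₂ 16 − log₂ 6) = 100 / (4 − 2.5850) = 70.670 ms/bit
  a = 435 − 70.670 × 2.5850 = 252.322 ms
Then RT(10) = 252.322 + 70.670 × log₂ 10 = 252.322 + 70.670 × 3.3219 ≈ 487.081 ms.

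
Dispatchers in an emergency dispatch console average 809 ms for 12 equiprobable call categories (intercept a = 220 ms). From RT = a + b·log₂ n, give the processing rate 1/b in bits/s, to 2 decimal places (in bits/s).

b = (809 − 220)/log₂ 12 = 589/3.5850 = 164.297 ms per bit = 0.16430 s/bit; the reciprocal is 6.087 bits/s.

6.09 bits/s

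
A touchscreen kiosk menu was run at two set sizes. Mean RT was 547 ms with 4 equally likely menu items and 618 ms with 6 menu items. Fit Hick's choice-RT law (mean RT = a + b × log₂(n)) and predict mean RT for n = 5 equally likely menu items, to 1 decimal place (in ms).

586.1 ms

Solve the two-equation system in a and b:
  b = (618 − 547) / (log₂ 6 − log₂ 4) = 71 / (2.5850 − 2) = 121.375 ms/bit
  a = 547 − 121.375 × 2 = 304.249 ms
Then RT(5) = 304.249 + 121.375 × log₂ 5 = 304.249 + 121.375 × 2.3219 ≈ 586.074 ms.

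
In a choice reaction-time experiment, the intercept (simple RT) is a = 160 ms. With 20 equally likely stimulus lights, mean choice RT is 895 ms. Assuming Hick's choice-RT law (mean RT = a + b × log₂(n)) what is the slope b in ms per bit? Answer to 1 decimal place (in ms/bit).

log₂(20) = 4.3219 bits.
b = (RT − a)/log₂ n = (895 − 160) / 4.3219 = 170.063 ms/bit.

170.1 ms/bit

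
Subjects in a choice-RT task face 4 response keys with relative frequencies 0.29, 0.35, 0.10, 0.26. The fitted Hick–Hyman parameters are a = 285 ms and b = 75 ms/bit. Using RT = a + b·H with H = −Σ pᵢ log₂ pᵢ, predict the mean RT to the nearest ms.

426 ms

Entropy contributions −pᵢ log₂ pᵢ: 0.5179, 0.5301, 0.3322, 0.5053; sum H = 1.8855 bits.
RT = a + bH = 285 + 75·1.8855 = 426.41 ms.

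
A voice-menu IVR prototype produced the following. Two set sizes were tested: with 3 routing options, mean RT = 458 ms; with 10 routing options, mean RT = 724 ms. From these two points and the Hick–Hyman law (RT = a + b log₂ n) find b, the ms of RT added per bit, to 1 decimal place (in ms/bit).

b = (RT₂ − RT₁)/(log₂ n₂ − log₂ n₁) = (724 − 458)/(3.3219 − 1.5850) = 153.141 ms/bit.

153.1 ms/bit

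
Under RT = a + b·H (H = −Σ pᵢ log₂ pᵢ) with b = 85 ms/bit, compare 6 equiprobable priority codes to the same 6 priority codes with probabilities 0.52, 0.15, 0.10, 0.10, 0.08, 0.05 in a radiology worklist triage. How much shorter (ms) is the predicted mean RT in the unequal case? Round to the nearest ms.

Equiprobable entropy H₀ = log₂ 6 = 2.5850 bits.
Skewed entropy H = −Σ pᵢ log₂ pᵢ = 2.0731 bits.
ΔRT = b·(H₀ − H) = 85 × 0.5119 = 43.51 ms.

44 ms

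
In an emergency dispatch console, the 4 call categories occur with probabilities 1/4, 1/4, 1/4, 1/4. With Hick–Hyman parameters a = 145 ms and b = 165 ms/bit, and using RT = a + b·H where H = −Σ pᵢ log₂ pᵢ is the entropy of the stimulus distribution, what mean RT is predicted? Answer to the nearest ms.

Each term −pᵢ log₂ pᵢ: 0.25·2 + 0.25·2 + 0.25·2 + 0.25·2; summed, H = 2.000 bits.
Mean RT = a + bH = 145 + 165·2.000 = 475.00 ms.

475 ms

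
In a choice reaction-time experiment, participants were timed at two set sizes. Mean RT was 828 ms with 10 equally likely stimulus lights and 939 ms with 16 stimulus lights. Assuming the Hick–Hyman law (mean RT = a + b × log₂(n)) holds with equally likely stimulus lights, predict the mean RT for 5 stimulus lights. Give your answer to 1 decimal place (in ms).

Solve the two-equation system in a and b:
  b = (939 − 828) / (log₂ 16 − log₂ 10) = 111 / (4 − 3.3219) = 163.699 ms/bit
  a = 828 − 163.699 × 3.3219 = 284.202 ms
Then RT(5) = 284.202 + 163.699 × log₂ 5 = 284.202 + 163.699 × 2.3219 ≈ 664.301 ms.

664.3 ms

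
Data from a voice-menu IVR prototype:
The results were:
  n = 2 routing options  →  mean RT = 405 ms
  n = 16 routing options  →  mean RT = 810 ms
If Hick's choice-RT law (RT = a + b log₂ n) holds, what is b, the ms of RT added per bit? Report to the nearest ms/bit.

135 ms/bit

The slope on a log₂ axis is (810 − 405) / (4 − 1) = 135 ms/bit.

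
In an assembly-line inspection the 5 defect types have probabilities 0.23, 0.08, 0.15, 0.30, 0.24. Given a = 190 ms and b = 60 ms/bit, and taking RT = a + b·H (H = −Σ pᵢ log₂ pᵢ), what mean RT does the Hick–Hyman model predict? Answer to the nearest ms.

Entropy contributions −pᵢ log₂ pᵢ: 0.4877, 0.2915, 0.4105, 0.5211, 0.4941; sum H = 2.2049 bits.
RT = a + bH = 190 + 60·2.2049 = 322.30 ms.

322 ms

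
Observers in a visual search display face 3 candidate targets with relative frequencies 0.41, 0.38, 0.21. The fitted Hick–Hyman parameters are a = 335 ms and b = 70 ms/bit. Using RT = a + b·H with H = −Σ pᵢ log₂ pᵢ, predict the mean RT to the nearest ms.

H = 0.41·log₂(1/0.41) + 0.38·log₂(1/0.38) + 0.21·log₂(1/0.21) = 1.5307 bits.
RT = 335 + 70 × 1.5307 = 442.15 ms.

442 ms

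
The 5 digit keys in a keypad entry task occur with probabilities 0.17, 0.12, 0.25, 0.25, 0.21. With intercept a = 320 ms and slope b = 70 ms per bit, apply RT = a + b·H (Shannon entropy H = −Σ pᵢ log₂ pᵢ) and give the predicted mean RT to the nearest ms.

Entropy contributions −pᵢ log₂ pᵢ: 0.4346, 0.3671, 0.5000, 0.5000, 0.4728; sum H = 2.2745 bits.
RT = a + bH = 320 + 70·2.2745 = 479.21 ms.

479 ms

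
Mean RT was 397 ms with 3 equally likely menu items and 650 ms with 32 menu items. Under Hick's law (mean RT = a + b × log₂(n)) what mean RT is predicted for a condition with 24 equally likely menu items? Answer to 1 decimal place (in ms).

Fit slope and intercept:
  b = (650 − 397) / (log₂ 32 − log₂ 3) = 253 / (5 − 1.5850) = 74.084 ms/bit
  a = 397 − 74.084 × 1.5850 = 279.579 ms
Then RT(24) = 279.579 + 74.084 × log₂ 24 = 279.579 + 74.084 × 4.5850 ≈ 619.252 ms.

619.3 ms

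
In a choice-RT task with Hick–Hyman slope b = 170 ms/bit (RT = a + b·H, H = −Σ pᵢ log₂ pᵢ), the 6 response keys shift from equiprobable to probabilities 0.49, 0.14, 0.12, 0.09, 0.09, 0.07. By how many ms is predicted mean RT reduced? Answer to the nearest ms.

72 ms

The RT saving is b·ΔH. Equiprobable H₀ = log₂(6) = 2.5850 bits; with the given probabilities H = 2.1623 bits.
b·(H₀ − H) = 170 × (2.5850 − 2.1623) = 71.85 ms.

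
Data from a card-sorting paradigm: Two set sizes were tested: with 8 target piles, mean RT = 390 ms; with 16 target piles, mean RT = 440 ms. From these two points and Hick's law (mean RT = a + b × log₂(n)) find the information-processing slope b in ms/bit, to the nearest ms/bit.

50 ms/bit

b = (RT₂ − RT₁)/(log₂ n₂ − log₂ n₁) = (440 − 390)/(4 − 3) = 50 ms/bit.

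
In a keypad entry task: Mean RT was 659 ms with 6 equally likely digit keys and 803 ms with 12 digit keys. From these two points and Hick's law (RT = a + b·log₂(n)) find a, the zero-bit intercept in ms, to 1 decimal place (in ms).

b = (RT₂ − RT₁)/(log₂ n₂ − log₂ n₁) = (803 − 659)/(3.5850 − 2.5850) = 144.000 ms/bit.
Intercept: a = 659 − 144.000·log₂(6) = 286.765 ms.

286.8 ms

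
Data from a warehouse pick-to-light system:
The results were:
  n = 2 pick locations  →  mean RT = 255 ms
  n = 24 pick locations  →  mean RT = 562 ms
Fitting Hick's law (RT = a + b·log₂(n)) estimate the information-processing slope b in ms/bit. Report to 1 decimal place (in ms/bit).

85.6 ms/bit

Slope: b = (562 − 255) / (log₂ 24 − log₂ 2) = 307/3.5850 = 85.635 ms/bit.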